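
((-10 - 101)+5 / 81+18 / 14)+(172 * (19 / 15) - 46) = 176377 / 2835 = 62.21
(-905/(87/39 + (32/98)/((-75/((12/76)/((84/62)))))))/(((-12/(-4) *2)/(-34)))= 1916812625/833603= 2299.43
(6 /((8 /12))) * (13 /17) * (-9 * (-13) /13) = 1053 /17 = 61.94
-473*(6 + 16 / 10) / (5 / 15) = -53922 / 5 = -10784.40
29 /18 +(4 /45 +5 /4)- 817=-16281 /20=-814.05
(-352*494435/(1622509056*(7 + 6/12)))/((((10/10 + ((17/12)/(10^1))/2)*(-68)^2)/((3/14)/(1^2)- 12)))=299133175/8787086518896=0.00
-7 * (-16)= 112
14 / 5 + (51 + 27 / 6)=583 / 10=58.30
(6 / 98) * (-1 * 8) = -24 / 49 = -0.49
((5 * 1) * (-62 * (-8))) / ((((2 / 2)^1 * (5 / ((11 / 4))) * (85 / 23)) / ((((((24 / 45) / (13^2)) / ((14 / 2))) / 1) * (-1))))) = -250976 / 1508325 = -0.17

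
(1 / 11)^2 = 1 / 121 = 0.01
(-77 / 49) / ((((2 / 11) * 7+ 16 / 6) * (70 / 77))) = -3993 / 9100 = -0.44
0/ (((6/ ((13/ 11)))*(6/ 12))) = 0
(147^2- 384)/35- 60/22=46485/77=603.70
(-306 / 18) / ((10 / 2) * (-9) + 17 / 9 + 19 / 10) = 1530 / 3709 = 0.41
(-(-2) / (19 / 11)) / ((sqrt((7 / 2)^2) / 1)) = 44 / 133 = 0.33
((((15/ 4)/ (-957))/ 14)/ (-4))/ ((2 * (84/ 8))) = 5/ 1500576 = 0.00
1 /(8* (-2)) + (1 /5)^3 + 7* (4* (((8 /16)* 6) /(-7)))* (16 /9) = -128327 /6000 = -21.39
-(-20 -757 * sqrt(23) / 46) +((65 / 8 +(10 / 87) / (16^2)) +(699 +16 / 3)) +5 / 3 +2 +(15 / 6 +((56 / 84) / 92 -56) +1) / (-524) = 757 * sqrt(23) / 46 +8234135875 / 11184256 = 815.15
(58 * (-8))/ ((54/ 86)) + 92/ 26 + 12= -253922/ 351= -723.42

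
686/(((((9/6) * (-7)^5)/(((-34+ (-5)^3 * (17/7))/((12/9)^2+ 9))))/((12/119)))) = 20016/232897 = 0.09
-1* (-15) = 15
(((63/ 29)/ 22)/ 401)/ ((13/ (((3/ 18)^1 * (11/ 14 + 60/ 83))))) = 5259/ 1104196808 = 0.00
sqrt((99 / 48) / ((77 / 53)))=sqrt(1113) / 28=1.19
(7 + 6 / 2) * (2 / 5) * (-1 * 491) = -1964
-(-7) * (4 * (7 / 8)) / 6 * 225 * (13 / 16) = 47775 / 64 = 746.48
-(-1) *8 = 8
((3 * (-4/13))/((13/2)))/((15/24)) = -192/845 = -0.23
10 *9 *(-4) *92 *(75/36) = -69000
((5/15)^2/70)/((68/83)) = 83/42840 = 0.00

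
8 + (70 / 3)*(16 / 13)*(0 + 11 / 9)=15128 / 351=43.10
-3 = -3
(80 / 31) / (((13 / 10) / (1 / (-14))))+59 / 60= 142439 / 169260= 0.84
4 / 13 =0.31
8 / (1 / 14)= 112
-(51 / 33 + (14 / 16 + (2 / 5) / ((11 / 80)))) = -469 / 88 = -5.33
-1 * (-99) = 99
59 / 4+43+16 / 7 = 1681 / 28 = 60.04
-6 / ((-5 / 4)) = 4.80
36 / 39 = 12 / 13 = 0.92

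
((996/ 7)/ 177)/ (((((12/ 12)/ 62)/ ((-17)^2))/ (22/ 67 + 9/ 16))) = 710135135/ 55342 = 12831.76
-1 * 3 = -3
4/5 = 0.80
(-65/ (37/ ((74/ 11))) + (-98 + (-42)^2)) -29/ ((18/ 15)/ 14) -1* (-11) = 43786/ 33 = 1326.85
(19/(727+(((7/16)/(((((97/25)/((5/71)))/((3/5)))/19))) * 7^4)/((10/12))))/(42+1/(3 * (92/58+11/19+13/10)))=14990257974/32807636549039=0.00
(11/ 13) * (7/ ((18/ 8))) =308/ 117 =2.63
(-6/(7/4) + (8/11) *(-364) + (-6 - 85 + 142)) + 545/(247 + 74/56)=-115086093/535381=-214.96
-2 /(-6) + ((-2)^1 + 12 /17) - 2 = -151 /51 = -2.96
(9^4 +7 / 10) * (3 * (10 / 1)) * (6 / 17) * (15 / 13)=17716590 / 221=80165.57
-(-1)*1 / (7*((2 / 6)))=3 / 7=0.43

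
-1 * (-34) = 34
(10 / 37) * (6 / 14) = 30 / 259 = 0.12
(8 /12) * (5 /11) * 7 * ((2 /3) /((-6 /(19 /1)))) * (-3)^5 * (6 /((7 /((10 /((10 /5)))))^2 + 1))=897750 /407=2205.77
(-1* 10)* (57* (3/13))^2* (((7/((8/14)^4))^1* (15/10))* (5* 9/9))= -851955.70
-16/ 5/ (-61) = 16/ 305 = 0.05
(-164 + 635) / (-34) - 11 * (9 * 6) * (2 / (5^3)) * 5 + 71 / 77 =-3956509 / 65450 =-60.45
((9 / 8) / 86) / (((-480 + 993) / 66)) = 0.00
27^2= 729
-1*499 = -499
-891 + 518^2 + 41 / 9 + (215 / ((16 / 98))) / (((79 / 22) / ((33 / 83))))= 63163587709 / 236052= 267583.36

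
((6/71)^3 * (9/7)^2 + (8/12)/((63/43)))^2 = 46627843897214596/224217641855160009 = 0.21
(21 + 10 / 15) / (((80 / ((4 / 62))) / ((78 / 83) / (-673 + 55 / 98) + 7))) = 497635775 / 4069395048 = 0.12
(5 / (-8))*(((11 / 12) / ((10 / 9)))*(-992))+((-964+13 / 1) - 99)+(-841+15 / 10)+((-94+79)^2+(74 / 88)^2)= -2230839 / 1936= -1152.29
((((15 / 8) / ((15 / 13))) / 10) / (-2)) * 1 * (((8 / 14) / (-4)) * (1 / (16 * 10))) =0.00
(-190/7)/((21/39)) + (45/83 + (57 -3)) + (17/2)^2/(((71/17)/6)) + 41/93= 5820457261/53708802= 108.37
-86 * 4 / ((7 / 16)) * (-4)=22016 / 7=3145.14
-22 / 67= -0.33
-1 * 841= -841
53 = 53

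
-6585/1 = -6585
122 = 122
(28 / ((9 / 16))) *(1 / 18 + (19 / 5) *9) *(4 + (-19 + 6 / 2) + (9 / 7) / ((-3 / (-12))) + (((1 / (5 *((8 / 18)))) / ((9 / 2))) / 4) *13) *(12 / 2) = -45110456 / 675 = -66830.31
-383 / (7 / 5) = -1915 / 7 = -273.57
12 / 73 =0.16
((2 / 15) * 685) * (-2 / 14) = -274 / 21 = -13.05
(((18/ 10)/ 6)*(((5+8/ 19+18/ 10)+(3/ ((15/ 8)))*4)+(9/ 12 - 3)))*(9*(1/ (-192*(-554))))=38889/ 134732800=0.00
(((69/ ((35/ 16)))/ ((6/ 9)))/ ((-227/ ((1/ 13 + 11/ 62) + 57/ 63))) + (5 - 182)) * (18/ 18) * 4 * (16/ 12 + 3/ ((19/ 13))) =-1022253683916/ 425844055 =-2400.54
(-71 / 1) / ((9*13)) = -0.61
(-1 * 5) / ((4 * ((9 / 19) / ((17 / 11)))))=-4.08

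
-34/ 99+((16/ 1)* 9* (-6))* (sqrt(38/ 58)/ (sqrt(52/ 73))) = -432* sqrt(522899)/ 377 - 34/ 99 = -828.96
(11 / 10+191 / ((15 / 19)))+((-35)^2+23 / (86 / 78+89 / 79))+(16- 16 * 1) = 152299739 / 103020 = 1478.35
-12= -12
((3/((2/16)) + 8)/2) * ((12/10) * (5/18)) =16/3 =5.33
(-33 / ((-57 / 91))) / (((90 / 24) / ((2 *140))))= 224224 / 57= 3933.75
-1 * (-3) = 3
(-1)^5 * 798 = -798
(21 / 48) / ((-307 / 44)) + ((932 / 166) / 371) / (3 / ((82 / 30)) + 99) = -606710761 / 9699240726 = -0.06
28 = 28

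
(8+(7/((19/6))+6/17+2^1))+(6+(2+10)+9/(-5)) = 28.76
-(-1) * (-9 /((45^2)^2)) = -1 /455625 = -0.00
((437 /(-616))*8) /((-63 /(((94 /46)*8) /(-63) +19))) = 515945 /305613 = 1.69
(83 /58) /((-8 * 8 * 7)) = -83 /25984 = -0.00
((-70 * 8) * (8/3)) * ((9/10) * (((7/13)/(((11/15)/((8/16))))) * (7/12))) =-41160/143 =-287.83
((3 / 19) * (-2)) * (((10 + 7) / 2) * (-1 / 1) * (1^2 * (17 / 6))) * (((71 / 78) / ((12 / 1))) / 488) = 20519 / 17357184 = 0.00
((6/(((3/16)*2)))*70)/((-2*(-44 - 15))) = 9.49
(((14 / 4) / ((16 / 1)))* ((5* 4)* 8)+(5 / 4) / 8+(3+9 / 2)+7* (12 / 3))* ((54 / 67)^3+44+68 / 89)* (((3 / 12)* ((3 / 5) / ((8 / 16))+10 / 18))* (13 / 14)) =16755422430227 / 12848595360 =1304.07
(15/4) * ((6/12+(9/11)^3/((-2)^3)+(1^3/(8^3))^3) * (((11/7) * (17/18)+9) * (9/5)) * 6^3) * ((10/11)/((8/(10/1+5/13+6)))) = 8785022202359631315/715289759055872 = 12281.77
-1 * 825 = -825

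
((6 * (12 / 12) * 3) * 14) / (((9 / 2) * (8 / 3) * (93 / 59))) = 413 / 31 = 13.32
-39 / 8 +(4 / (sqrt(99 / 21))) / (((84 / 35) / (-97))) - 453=-3663 / 8 - 485 * sqrt(231) / 99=-532.33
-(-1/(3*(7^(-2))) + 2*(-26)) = 205/3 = 68.33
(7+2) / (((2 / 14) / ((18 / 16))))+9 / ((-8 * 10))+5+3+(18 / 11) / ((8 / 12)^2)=72551 / 880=82.44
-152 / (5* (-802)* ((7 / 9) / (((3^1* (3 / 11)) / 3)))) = 2052 / 154385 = 0.01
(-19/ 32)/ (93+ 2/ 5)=-0.01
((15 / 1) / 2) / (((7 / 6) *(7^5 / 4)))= 180 / 117649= 0.00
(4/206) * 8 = 16/103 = 0.16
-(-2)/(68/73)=73/34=2.15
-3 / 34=-0.09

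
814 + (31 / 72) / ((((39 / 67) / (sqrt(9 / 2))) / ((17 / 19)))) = 35309 * sqrt(2) / 35568 + 814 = 815.40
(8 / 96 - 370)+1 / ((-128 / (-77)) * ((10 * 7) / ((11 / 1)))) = -1420117 / 3840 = -369.82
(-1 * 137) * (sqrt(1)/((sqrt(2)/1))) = -137 * sqrt(2)/2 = -96.87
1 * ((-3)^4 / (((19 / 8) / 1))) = 648 / 19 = 34.11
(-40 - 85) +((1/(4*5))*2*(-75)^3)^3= -600677490235375/8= -75084686279421.88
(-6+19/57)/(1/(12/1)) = -68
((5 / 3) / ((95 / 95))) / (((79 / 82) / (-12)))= -1640 / 79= -20.76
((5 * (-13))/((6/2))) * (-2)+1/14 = 1823/42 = 43.40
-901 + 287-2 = -616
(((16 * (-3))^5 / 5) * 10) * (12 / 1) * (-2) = 12230590464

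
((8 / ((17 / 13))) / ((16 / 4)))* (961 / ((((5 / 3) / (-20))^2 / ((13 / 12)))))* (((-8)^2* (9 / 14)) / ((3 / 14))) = 748380672 / 17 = 44022392.47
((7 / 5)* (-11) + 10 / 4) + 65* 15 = 9621 / 10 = 962.10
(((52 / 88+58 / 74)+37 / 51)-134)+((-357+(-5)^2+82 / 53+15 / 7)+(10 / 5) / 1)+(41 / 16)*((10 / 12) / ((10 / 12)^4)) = -436813016998 / 962605875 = -453.78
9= 9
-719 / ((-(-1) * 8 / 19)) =-1707.62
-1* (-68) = 68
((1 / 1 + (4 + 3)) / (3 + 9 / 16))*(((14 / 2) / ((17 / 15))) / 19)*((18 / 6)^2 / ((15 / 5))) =13440 / 6137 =2.19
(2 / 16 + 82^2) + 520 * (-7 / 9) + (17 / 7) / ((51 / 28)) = 455113 / 72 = 6321.01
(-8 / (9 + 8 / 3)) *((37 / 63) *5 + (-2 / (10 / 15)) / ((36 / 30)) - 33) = 16412 / 735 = 22.33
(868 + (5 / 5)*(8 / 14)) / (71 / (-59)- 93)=-179360 / 19453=-9.22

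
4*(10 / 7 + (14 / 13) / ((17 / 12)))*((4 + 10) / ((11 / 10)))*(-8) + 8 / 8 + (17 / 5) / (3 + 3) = -64896943 / 72930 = -889.85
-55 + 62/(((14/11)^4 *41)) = -42860169/787528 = -54.42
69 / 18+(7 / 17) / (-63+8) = 3.83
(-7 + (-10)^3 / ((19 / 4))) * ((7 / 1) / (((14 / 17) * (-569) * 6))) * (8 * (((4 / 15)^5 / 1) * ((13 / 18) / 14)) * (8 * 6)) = 0.01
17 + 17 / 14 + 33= 717 / 14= 51.21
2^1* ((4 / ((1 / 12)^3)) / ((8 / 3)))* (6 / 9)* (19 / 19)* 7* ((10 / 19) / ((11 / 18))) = 4354560 / 209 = 20835.22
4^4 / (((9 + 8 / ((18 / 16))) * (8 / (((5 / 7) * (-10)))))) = -2880 / 203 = -14.19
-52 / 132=-13 / 33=-0.39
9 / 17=0.53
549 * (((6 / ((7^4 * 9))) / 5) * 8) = 2928 / 12005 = 0.24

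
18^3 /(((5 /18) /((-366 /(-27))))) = 1423008 /5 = 284601.60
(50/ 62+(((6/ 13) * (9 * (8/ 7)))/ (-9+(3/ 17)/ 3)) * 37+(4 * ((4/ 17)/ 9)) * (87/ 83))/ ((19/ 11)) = -46742069627/ 4310806773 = -10.84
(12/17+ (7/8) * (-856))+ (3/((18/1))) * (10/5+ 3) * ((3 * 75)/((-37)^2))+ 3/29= -1009748329/1349834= -748.05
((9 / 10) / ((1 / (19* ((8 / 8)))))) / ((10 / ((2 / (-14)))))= -171 / 700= -0.24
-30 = -30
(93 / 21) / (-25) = -31 / 175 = -0.18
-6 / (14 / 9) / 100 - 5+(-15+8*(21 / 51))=-199259 / 11900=-16.74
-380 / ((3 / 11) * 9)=-4180 / 27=-154.81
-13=-13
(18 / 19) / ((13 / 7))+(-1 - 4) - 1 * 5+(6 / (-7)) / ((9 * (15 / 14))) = -106468 / 11115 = -9.58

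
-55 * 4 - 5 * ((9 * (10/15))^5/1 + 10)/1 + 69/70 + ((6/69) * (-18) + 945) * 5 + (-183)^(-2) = -1856471520997/53917290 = -34431.84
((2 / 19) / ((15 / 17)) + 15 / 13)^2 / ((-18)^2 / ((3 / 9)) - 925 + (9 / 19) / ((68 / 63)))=1513006052 / 44281215225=0.03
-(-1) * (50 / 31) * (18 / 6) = 150 / 31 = 4.84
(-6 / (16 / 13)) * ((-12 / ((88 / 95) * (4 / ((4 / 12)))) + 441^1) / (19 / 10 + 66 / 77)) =-52843245 / 67936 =-777.84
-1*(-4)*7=28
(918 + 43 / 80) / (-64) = -73483 / 5120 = -14.35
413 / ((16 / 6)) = 1239 / 8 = 154.88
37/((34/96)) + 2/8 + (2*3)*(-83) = -26743/68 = -393.28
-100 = -100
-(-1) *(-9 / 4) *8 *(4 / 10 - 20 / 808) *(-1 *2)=6822 / 505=13.51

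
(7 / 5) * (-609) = -4263 / 5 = -852.60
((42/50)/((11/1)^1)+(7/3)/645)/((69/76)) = 0.09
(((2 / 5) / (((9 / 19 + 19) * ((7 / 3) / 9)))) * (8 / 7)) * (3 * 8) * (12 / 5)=1181952 / 226625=5.22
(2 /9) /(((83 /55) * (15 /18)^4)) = 3168 /10375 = 0.31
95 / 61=1.56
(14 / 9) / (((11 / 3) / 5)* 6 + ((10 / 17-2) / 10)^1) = 595 / 1629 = 0.37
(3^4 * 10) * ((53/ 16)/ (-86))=-21465/ 688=-31.20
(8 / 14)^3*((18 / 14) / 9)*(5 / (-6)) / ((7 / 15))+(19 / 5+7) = 903578 / 84035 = 10.75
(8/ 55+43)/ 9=791/ 165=4.79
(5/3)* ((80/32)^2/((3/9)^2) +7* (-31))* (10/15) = -3215/18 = -178.61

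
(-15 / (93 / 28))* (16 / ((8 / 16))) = -4480 / 31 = -144.52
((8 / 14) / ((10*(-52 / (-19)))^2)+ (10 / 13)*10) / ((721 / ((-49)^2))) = 178377689 / 6962800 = 25.62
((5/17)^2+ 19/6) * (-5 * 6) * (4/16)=-28205/1156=-24.40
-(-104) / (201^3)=0.00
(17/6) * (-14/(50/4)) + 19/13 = -1669/975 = -1.71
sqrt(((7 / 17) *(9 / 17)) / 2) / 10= 3 *sqrt(14) / 340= 0.03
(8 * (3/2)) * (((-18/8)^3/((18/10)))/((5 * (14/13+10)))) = -351/256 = -1.37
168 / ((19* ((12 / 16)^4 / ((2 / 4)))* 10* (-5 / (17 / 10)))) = -30464 / 64125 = -0.48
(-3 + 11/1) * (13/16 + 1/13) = 185/26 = 7.12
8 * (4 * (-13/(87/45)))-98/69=-433402/2001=-216.59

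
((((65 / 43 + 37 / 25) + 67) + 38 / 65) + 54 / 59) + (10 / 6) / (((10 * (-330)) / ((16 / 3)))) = 17506458899 / 244883925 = 71.49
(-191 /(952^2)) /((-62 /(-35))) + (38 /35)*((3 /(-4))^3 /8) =-657931 /11467520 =-0.06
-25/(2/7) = -87.50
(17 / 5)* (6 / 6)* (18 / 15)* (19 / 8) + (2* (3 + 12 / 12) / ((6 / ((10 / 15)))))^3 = 10.39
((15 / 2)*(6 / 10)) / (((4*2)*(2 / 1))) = 9 / 32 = 0.28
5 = 5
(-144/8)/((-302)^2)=-9/45602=-0.00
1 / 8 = 0.12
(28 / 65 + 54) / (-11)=-3538 / 715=-4.95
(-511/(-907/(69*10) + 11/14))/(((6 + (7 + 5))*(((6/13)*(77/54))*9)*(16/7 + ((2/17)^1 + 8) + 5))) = 6993035/11883762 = 0.59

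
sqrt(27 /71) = 3 * sqrt(213) /71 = 0.62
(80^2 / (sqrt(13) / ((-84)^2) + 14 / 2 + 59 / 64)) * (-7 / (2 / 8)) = -86988084019200 / 3845472797 + 20230963200 * sqrt(13) / 49991146361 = -22619.45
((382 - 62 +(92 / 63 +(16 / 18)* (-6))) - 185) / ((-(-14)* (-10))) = -8261 / 8820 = -0.94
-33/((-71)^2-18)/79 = -33/396817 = -0.00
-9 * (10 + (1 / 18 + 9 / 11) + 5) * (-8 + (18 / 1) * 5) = -128863 / 11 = -11714.82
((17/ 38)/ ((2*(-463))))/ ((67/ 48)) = -204/ 589399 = -0.00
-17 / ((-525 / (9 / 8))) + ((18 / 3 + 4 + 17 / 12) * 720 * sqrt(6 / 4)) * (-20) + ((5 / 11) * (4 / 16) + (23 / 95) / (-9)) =324341 / 2633400-82200 * sqrt(6) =-201347.93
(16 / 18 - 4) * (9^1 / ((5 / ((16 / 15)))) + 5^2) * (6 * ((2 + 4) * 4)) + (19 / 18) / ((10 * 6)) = -65124769 / 5400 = -12060.14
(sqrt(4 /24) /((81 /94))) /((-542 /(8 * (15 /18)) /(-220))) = 103400 * sqrt(6) /197559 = 1.28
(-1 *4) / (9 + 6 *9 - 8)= -4 / 55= -0.07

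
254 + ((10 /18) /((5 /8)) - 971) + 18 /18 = -6436 /9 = -715.11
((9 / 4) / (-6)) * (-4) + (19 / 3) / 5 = 83 / 30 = 2.77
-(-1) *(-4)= -4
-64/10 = -32/5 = -6.40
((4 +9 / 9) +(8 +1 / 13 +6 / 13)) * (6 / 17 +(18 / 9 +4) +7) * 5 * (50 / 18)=4994000 / 1989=2510.81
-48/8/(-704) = 3/352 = 0.01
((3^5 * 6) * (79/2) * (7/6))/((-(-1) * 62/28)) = 940653/31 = 30343.65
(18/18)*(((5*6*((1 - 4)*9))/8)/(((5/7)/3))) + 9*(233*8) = 65403/4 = 16350.75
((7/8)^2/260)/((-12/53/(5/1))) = -2597/39936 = -0.07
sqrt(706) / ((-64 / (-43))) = 43 *sqrt(706) / 64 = 17.85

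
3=3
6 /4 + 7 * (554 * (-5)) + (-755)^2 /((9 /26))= 29292307 /18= 1627350.39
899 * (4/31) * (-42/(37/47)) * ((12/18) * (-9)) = 1373904/37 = 37132.54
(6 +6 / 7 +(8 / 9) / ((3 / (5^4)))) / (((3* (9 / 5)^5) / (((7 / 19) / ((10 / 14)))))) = 158795000 / 90876411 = 1.75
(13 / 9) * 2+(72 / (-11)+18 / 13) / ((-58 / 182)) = 54788 / 2871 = 19.08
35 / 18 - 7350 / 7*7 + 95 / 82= -2711005 / 369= -7346.90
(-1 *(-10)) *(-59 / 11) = -590 / 11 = -53.64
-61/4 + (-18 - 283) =-1265/4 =-316.25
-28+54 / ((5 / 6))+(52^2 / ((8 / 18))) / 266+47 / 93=3721681 / 61845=60.18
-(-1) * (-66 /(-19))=3.47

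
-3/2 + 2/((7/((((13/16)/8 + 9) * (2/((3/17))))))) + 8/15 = 95777/3360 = 28.51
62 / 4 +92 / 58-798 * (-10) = 463831 / 58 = 7997.09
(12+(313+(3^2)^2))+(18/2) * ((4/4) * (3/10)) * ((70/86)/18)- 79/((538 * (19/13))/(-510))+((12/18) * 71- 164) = 898506509/2637276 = 340.69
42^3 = 74088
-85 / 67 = -1.27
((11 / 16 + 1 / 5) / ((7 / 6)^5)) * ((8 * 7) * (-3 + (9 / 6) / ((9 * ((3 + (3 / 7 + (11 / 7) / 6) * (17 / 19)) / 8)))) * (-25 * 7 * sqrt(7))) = 10485683280 * sqrt(7) / 990241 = 28015.92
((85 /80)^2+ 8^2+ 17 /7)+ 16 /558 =33790913 /499968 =67.59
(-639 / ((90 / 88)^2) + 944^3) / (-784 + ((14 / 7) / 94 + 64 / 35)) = -62272182002576 / 57898665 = -1075537.44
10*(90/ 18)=50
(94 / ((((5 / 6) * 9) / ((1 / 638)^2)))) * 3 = 47 / 508805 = 0.00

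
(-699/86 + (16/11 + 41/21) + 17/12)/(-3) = 131287/119196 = 1.10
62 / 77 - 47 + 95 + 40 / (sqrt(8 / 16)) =3758 / 77 + 40 * sqrt(2) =105.37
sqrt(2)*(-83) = -83*sqrt(2) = -117.38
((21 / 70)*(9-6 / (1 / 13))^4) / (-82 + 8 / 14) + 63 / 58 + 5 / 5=-4601310613 / 55100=-83508.36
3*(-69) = -207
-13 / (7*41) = -13 / 287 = -0.05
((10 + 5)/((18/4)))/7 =10/21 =0.48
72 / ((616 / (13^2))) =1521 / 77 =19.75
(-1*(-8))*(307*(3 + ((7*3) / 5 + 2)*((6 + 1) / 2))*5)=303316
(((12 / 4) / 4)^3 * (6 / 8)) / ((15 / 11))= 297 / 1280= 0.23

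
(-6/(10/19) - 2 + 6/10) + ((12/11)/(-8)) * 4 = -734/55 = -13.35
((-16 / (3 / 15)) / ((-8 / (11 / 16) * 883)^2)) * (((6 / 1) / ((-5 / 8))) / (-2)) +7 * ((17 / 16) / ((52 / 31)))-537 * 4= -2781068020685 / 1297402496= -2143.57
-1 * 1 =-1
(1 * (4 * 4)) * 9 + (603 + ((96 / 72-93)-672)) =-50 / 3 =-16.67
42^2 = 1764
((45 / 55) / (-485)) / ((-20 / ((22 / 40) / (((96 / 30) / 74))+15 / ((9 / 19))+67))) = 32079 / 3414400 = 0.01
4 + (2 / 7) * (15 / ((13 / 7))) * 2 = 112 / 13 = 8.62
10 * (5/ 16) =25/ 8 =3.12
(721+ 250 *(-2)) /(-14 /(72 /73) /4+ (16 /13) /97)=-40130064 /642067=-62.50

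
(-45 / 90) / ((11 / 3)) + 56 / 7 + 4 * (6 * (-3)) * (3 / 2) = -2203 / 22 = -100.14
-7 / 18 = -0.39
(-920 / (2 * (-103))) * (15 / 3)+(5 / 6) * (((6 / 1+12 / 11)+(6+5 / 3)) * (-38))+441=-3.99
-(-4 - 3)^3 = 343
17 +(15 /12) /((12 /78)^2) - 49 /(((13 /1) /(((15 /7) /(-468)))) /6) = 189053 /2704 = 69.92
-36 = -36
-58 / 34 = -29 / 17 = -1.71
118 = 118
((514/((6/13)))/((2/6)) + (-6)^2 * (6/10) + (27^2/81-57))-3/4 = 66277/20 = 3313.85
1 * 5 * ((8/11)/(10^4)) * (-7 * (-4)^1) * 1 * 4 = 56/1375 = 0.04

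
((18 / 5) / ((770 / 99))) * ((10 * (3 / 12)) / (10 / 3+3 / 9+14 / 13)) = 3159 / 12950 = 0.24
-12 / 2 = -6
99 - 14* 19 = -167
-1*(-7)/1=7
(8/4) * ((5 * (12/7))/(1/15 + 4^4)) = 1800/26887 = 0.07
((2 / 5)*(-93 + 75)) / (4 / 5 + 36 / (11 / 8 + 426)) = -30771 / 3779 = -8.14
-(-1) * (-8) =-8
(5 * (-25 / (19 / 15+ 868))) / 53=-1875 / 691067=-0.00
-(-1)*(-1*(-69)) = 69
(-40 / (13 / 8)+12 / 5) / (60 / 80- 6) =5776 / 1365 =4.23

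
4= 4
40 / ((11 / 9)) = 360 / 11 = 32.73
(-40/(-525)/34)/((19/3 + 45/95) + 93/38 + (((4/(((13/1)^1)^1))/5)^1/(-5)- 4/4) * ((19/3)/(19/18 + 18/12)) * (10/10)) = 227240/684045677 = 0.00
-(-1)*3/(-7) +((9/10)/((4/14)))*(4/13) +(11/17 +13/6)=155677/46410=3.35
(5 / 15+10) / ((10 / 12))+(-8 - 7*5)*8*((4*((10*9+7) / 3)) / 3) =-666802 / 45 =-14817.82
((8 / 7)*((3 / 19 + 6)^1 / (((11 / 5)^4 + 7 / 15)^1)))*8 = 540000 / 229159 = 2.36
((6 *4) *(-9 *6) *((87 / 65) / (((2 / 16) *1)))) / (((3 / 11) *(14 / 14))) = -3307392 / 65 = -50882.95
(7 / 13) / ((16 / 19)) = 133 / 208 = 0.64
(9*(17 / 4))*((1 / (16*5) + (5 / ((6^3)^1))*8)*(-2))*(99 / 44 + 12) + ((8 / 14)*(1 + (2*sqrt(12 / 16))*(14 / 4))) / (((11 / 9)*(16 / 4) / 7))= -1511371 / 7040 + 63*sqrt(3) / 22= -209.72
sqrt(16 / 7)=4 *sqrt(7) / 7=1.51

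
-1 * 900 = -900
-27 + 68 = 41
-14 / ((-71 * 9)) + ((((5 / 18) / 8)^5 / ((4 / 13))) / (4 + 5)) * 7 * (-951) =1149390370723 / 52753594318848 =0.02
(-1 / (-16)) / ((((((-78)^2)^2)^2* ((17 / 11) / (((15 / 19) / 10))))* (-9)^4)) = 11 / 30971205170078014513152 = 0.00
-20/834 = -10/417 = -0.02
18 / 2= 9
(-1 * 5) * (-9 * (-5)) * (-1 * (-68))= -15300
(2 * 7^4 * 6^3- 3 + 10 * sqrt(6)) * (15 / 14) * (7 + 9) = 1200 * sqrt(6) / 7 + 124467480 / 7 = 17781488.48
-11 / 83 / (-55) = 1 / 415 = 0.00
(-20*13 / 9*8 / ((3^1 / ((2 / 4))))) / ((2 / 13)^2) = -43940 / 27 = -1627.41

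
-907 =-907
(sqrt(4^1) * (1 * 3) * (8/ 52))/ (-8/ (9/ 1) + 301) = 108/ 35113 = 0.00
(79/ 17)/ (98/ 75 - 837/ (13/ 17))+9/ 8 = 162466653/ 144962536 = 1.12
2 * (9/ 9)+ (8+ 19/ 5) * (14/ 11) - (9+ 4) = 221/ 55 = 4.02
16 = 16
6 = 6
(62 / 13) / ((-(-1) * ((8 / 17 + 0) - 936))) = -527 / 103376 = -0.01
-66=-66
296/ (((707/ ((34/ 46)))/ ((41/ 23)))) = 206312/ 374003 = 0.55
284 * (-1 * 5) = -1420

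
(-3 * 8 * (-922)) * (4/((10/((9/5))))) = 398304/25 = 15932.16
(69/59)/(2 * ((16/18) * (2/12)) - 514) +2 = 1634797/818330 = 2.00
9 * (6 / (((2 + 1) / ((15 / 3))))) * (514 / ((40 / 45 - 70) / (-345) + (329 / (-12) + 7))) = -574549200 / 251087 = -2288.25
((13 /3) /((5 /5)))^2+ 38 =56.78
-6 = -6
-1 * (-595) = 595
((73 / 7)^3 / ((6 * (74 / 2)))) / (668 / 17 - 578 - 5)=-0.01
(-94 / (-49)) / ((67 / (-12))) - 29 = -96335 / 3283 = -29.34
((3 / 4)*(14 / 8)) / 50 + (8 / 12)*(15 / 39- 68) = -468527 / 10400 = -45.05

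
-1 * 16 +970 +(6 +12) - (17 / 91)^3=732466099 / 753571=971.99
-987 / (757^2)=-987 / 573049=-0.00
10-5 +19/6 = 49/6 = 8.17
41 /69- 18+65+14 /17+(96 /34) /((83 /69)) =4942430 /97359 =50.77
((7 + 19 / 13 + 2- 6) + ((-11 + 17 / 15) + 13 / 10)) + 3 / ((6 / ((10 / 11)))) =-3.65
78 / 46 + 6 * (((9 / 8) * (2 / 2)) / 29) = 5145 / 2668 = 1.93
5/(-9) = -5/9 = -0.56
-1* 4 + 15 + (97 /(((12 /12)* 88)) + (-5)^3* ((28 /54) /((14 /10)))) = -81245 /2376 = -34.19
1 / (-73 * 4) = -1 / 292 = -0.00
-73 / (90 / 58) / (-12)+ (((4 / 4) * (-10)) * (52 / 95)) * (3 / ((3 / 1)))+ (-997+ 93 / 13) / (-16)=2011106 / 33345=60.31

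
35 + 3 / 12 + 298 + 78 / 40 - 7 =328.20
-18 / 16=-9 / 8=-1.12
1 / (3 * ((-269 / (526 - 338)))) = -188 / 807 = -0.23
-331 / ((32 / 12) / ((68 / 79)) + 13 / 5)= -84405 / 1453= -58.09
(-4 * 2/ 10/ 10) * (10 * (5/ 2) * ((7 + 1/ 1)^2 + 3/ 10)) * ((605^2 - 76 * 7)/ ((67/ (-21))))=4935251979/ 335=14732095.46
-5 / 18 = -0.28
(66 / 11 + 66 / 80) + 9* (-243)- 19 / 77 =-6715699 / 3080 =-2180.42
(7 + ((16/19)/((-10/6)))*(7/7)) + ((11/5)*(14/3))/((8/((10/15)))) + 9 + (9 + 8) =57029/1710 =33.35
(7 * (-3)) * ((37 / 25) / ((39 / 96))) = -24864 / 325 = -76.50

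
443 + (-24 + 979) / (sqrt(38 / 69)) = 443 + 955 * sqrt(2622) / 38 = 1729.87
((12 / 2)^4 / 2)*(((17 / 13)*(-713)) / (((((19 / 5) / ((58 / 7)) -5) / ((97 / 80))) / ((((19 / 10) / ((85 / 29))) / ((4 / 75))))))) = 89515013139 / 45656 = 1960640.73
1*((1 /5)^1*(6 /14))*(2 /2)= 3 /35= 0.09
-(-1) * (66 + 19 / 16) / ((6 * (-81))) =-1075 / 7776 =-0.14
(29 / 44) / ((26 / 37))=1073 / 1144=0.94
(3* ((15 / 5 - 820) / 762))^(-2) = 64516 / 667489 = 0.10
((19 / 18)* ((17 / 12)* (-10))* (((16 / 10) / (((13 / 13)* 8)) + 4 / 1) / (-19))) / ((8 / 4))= 119 / 72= 1.65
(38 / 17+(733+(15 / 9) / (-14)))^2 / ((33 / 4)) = 275491666129 / 4205817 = 65502.53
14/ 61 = 0.23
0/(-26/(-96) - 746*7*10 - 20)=0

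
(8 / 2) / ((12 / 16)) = 16 / 3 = 5.33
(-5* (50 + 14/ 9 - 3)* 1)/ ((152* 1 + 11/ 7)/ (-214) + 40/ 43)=-28148918/ 24651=-1141.90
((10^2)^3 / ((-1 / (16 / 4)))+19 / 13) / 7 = -51999981 / 91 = -571428.36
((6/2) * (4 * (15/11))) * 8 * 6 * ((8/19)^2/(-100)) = -1.39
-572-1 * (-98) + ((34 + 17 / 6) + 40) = -2383 / 6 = -397.17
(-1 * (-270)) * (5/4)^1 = 675/2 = 337.50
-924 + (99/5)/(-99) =-4621/5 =-924.20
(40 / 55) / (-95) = -8 / 1045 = -0.01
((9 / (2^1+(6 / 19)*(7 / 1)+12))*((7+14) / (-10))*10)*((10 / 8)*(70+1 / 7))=-1259415 / 1232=-1022.25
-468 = -468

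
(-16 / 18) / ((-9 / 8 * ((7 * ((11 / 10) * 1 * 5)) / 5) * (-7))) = -640 / 43659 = -0.01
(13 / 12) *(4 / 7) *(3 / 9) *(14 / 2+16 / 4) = 143 / 63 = 2.27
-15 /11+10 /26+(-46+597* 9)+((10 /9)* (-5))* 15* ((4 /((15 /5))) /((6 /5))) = 20206267 /3861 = 5233.43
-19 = -19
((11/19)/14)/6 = 11/1596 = 0.01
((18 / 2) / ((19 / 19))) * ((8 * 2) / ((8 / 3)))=54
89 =89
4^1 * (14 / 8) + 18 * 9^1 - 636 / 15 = 633 / 5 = 126.60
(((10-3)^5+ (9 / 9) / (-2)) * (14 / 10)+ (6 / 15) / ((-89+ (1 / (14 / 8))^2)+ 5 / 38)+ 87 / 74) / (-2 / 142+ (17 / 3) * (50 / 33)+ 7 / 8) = 13452078805167288 / 5400649593425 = 2490.83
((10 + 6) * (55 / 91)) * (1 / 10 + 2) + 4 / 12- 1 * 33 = -482 / 39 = -12.36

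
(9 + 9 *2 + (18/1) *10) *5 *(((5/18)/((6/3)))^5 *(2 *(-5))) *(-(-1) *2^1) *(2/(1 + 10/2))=-1796875/5038848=-0.36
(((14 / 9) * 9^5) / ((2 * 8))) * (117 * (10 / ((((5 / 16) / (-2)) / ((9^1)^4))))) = -282042115992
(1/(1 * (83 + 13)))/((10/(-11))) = -11/960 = -0.01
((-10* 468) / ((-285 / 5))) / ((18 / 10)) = 2600 / 57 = 45.61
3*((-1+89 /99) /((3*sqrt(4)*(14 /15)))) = -25 /462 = -0.05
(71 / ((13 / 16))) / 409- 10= -52034 / 5317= -9.79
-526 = -526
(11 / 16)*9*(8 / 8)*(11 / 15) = 363 / 80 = 4.54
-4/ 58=-2/ 29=-0.07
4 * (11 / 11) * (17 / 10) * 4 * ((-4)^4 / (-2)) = -17408 / 5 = -3481.60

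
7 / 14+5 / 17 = 27 / 34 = 0.79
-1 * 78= -78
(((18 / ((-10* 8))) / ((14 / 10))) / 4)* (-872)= 981 / 28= 35.04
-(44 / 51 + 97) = -4991 / 51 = -97.86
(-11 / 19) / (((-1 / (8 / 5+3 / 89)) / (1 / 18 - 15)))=-2151193 / 152190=-14.13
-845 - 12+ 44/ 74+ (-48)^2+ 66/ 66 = 53598/ 37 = 1448.59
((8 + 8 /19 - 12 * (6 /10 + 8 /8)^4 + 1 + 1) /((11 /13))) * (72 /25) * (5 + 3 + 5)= -3018.64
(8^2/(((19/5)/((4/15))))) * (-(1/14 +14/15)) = -27008/5985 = -4.51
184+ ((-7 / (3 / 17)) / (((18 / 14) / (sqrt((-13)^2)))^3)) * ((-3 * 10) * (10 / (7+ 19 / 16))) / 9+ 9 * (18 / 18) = 143645800163 / 859491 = 167128.92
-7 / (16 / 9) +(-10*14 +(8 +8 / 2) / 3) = -2239 / 16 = -139.94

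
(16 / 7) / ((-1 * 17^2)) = -16 / 2023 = -0.01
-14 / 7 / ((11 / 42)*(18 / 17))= -238 / 33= -7.21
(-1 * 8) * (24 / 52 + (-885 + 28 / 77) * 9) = 9107688 / 143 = 63690.13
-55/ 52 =-1.06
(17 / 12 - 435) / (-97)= 5203 / 1164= 4.47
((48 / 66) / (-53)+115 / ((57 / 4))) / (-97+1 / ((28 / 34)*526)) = -1971519536 / 23736604221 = -0.08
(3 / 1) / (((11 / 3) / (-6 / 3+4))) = 18 / 11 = 1.64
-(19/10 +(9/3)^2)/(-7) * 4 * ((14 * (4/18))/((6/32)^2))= 223232/405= 551.19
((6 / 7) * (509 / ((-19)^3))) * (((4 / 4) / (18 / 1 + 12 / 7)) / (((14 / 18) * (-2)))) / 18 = 509 / 4417196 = 0.00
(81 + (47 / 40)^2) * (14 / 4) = 288.33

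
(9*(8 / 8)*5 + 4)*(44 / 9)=2156 / 9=239.56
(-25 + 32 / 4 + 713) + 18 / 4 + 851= 3103 / 2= 1551.50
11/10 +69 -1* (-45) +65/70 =4061/35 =116.03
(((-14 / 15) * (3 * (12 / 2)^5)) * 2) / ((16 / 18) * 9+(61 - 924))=24192 / 475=50.93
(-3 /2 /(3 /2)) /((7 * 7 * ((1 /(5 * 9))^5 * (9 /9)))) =-184528125 /49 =-3765880.10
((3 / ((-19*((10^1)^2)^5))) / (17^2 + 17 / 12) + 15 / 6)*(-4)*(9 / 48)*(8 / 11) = -1241531249999973 / 910456250000000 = -1.36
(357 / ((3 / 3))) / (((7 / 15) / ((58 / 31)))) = 44370 / 31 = 1431.29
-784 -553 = -1337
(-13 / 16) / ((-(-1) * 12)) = -13 / 192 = -0.07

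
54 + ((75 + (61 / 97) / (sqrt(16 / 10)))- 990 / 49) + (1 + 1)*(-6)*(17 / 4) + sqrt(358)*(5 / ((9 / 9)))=61*sqrt(10) / 388 + 2832 / 49 + 5*sqrt(358)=152.90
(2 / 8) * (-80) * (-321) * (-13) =-83460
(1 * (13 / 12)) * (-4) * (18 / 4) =-19.50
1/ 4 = 0.25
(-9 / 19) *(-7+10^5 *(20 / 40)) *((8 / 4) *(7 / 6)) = -1049853 / 19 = -55255.42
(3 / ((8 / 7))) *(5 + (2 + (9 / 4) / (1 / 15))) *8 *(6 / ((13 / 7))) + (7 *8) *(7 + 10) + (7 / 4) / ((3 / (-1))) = 579719 / 156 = 3716.15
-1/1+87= 86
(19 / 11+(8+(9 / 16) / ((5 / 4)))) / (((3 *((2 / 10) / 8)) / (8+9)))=76126 / 33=2306.85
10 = 10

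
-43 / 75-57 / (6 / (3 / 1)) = -4361 / 150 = -29.07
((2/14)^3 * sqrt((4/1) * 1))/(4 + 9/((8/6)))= 8/14749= 0.00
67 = 67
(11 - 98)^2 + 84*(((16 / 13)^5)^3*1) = 484271430610628085717 / 51185893014090757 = 9461.03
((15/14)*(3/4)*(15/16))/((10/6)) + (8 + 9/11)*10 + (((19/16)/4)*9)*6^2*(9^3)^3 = 367283922537311/9856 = 37265008374.32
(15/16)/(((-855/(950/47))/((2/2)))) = -0.02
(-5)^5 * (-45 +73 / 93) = 12850000 / 93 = 138172.04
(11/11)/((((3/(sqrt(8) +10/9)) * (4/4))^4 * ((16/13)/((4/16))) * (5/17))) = 41327 * sqrt(2)/59049 +11308349/10628820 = 2.05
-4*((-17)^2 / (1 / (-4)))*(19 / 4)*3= 65892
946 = 946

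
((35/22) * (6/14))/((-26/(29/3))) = -145/572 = -0.25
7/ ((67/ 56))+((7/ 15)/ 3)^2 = 797083/ 135675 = 5.87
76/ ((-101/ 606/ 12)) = -5472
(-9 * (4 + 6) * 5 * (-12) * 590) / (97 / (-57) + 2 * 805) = 181602000 / 91673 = 1980.98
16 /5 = 3.20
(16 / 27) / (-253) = -16 / 6831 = -0.00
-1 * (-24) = 24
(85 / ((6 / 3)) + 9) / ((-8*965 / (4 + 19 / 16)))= -8549 / 247040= -0.03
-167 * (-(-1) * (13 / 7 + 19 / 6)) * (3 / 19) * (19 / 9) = -35237 / 126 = -279.66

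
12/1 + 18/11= 150/11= 13.64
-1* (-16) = 16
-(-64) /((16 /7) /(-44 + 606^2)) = 10281376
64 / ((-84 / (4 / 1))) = -64 / 21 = -3.05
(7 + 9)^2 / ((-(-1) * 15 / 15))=256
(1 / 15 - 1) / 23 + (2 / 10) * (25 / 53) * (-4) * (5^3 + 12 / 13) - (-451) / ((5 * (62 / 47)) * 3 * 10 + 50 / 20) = -45.31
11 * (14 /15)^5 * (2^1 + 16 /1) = 11832128 /84375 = 140.23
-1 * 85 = -85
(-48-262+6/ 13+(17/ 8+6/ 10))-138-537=-510543/ 520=-981.81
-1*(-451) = 451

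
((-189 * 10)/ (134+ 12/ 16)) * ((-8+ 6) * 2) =4320/ 77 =56.10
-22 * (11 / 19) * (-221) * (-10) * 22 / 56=-1470755 / 133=-11058.31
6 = 6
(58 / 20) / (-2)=-29 / 20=-1.45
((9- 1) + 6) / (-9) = -14 / 9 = -1.56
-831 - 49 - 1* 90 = -970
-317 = -317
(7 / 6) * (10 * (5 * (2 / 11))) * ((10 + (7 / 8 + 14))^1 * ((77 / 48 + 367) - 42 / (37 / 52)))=19147098425 / 234432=81674.42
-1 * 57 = -57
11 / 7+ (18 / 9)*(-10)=-129 / 7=-18.43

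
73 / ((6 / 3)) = 73 / 2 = 36.50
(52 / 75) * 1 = 52 / 75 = 0.69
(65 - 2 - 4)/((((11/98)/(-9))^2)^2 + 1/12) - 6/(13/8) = 35518574336640/50430493789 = 704.31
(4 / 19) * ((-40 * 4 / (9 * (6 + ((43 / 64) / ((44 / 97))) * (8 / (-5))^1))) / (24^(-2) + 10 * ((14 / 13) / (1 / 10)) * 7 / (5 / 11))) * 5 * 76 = -18743296000 / 79342262897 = -0.24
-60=-60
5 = 5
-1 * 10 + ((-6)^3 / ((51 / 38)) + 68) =-102.94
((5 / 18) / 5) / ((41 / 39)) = 13 / 246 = 0.05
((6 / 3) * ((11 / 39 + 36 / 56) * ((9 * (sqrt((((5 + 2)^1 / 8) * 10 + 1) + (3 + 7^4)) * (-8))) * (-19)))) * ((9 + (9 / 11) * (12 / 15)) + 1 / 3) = 12650048 * sqrt(9655) / 1001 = 1241750.19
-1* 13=-13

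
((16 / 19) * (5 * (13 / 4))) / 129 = 260 / 2451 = 0.11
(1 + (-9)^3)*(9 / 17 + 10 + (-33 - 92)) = 1416688 / 17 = 83334.59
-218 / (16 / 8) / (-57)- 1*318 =-18017 / 57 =-316.09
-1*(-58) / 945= 58 / 945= 0.06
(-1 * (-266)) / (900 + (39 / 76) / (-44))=889504 / 3009561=0.30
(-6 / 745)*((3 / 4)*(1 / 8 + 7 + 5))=-873 / 11920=-0.07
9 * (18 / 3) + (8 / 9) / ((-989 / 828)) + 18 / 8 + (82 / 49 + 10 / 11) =5385257 / 92708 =58.09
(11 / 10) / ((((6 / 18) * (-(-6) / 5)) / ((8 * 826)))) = 18172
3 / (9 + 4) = 0.23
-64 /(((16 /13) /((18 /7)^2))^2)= -4435236 /2401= -1847.25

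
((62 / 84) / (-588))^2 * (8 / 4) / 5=961 / 1524731040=0.00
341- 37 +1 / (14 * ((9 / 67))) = 38371 / 126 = 304.53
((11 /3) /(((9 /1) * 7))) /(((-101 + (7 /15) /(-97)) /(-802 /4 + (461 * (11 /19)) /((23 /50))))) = -84309005 /385334364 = -0.22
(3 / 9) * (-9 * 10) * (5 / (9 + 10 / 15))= -450 / 29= -15.52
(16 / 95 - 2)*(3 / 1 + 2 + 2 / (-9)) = -2494 / 285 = -8.75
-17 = -17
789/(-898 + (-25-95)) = -789/1018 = -0.78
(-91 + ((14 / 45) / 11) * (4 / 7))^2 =8278.06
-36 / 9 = -4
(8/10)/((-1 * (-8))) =1/10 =0.10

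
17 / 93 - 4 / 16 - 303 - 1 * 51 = -131713 / 372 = -354.07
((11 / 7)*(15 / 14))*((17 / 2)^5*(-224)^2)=3748422480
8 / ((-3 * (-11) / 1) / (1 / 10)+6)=1 / 42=0.02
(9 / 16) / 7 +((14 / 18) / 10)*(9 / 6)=331 / 1680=0.20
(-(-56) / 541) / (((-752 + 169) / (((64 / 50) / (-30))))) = 896 / 118276125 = 0.00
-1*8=-8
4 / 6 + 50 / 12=29 / 6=4.83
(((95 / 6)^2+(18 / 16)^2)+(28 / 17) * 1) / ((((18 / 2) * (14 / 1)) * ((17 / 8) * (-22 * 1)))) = -2483321 / 57679776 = -0.04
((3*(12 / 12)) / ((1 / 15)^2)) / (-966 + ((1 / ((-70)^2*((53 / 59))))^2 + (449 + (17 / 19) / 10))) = -864970454250000 / 662388641050861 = -1.31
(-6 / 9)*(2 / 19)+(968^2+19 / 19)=53410421 / 57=937024.93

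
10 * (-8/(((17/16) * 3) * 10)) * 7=-17.57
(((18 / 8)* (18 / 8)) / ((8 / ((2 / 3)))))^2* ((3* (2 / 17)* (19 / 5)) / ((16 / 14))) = 290871 / 1392640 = 0.21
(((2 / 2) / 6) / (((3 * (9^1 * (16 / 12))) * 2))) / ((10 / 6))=1 / 720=0.00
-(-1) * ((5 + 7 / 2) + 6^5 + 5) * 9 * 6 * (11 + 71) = 34491906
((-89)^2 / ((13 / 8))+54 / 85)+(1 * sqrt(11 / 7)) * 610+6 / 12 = 610 * sqrt(77) / 7+10775069 / 2210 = 5640.27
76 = 76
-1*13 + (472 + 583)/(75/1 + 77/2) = -841/227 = -3.70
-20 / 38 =-10 / 19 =-0.53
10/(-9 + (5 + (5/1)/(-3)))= -30/17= -1.76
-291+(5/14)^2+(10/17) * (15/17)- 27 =-17976167/56644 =-317.35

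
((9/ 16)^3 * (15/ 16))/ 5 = 2187/ 65536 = 0.03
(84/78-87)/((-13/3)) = 3351/169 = 19.83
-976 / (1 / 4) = -3904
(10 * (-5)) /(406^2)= -25 /82418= -0.00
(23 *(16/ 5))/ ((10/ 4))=736/ 25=29.44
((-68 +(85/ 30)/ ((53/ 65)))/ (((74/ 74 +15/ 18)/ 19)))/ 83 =-8.06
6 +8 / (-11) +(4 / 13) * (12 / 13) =10330 / 1859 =5.56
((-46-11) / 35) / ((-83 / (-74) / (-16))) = 67488 / 2905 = 23.23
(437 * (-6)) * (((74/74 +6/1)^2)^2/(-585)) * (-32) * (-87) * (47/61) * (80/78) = 732216335872/30927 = 23675634.10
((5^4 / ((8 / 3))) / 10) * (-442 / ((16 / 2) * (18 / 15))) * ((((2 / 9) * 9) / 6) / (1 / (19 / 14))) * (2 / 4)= -244.08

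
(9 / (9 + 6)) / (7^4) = 3 / 12005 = 0.00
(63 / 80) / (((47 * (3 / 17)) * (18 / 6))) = 119 / 3760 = 0.03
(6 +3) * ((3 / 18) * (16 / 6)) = 4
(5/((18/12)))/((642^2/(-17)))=-85/618246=-0.00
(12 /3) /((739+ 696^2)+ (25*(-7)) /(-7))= 1 /121295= 0.00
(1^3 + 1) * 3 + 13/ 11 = 79/ 11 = 7.18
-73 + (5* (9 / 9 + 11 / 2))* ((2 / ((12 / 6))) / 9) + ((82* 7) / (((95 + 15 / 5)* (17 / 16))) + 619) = 1189075 / 2142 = 555.12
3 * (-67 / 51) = -3.94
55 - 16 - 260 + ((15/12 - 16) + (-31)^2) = 2901/4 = 725.25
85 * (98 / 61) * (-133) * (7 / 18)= -3877615 / 549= -7063.05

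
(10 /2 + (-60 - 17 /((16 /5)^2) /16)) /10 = -45141 /8192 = -5.51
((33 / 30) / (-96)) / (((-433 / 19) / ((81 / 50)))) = 5643 / 6928000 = 0.00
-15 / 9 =-5 / 3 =-1.67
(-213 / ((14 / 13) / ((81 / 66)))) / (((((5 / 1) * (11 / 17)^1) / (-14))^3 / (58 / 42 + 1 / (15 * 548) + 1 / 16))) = 284760128554083 / 10029085000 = 28393.43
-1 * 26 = -26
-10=-10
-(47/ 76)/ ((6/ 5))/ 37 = -235/ 16872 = -0.01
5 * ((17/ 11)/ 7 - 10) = -3765/ 77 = -48.90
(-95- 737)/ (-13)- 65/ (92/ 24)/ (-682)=502147/ 7843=64.02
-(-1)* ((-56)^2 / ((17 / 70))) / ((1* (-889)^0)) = 219520 / 17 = 12912.94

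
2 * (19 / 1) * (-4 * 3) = -456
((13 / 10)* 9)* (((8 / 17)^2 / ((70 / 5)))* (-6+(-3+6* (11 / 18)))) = -9984 / 10115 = -0.99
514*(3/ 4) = 771/ 2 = 385.50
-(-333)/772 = 0.43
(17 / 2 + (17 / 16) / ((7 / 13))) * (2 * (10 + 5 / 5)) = 12903 / 56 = 230.41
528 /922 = 264 /461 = 0.57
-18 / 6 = -3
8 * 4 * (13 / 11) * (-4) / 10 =-832 / 55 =-15.13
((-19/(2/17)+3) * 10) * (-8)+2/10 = 63401/5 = 12680.20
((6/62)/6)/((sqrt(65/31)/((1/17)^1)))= sqrt(2015)/68510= 0.00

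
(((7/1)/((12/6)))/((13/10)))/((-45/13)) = -7/9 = -0.78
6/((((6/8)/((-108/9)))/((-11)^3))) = 127776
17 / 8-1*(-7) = 9.12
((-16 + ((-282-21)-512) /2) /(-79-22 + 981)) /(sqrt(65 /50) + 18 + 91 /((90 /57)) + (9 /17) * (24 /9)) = -14027601 /2245238864 + 18207 * sqrt(130) /2245238864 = -0.01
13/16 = 0.81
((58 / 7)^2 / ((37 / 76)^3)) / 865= 1476715264 / 2146927405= 0.69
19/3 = 6.33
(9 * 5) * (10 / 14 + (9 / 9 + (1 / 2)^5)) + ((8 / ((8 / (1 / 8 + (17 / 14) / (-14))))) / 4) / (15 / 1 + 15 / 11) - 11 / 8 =77.17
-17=-17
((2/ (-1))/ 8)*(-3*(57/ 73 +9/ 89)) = 8595/ 12994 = 0.66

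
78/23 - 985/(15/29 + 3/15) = -3276863/2392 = -1369.93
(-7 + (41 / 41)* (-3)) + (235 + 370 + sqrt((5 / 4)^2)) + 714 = 5241 / 4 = 1310.25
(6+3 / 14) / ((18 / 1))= 29 / 84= 0.35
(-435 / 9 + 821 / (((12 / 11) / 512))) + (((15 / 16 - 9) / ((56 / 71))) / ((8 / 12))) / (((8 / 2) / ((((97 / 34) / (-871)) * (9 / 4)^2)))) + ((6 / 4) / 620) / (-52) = 608468574896835797 / 1579312250880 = 385274.40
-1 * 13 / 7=-13 / 7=-1.86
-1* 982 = -982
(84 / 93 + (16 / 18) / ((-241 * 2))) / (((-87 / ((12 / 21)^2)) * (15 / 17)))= -16485376 / 4299597855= -0.00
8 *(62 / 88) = 62 / 11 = 5.64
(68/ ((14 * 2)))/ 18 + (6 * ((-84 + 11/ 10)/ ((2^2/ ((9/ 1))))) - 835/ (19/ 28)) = -56248021/ 23940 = -2349.54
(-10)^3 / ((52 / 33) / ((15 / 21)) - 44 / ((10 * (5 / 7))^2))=-20625000 / 27713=-744.24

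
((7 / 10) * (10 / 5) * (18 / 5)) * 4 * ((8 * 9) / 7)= 5184 / 25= 207.36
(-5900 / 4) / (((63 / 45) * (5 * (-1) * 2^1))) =1475 / 14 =105.36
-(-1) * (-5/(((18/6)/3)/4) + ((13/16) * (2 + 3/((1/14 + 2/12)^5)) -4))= 158161189/50000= 3163.22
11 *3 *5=165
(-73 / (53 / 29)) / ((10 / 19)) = -40223 / 530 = -75.89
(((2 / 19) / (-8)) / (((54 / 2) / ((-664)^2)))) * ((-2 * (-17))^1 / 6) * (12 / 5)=-7495232 / 2565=-2922.12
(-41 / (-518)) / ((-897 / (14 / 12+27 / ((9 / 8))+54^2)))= -0.26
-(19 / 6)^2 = -361 / 36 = -10.03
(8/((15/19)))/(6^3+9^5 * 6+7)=152/5317755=0.00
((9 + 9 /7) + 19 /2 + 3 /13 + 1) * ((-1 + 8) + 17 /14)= 439875 /2548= 172.64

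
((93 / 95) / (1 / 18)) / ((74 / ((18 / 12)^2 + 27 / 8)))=7533 / 5624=1.34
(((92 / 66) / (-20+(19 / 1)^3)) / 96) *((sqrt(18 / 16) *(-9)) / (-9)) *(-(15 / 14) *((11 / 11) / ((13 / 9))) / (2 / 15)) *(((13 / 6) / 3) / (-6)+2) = -16675 *sqrt(2) / 1001448448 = -0.00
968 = 968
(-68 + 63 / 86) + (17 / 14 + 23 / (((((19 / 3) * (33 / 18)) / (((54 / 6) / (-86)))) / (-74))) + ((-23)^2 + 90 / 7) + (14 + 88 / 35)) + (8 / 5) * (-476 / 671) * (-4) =9827678489 / 19187245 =512.20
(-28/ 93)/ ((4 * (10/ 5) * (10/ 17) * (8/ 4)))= -119/ 3720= -0.03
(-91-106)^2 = 38809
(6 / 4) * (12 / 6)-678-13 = -688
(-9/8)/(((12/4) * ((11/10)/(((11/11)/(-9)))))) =5/132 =0.04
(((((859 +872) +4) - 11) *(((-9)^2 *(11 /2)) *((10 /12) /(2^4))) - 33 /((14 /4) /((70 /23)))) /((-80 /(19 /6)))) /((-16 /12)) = 55898931 /47104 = 1186.71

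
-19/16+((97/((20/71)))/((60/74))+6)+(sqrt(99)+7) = 3* sqrt(11)+523813/1200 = 446.46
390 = 390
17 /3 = 5.67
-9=-9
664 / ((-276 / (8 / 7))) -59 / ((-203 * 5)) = -26927 / 10005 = -2.69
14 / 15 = 0.93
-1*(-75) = 75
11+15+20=46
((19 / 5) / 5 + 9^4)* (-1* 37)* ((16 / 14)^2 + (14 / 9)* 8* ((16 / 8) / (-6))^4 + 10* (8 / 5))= -757101118208 / 178605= -4238969.34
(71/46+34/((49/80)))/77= 128599/173558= 0.74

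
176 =176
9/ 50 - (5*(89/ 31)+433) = -693121/ 1550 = -447.17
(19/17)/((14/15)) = 285/238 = 1.20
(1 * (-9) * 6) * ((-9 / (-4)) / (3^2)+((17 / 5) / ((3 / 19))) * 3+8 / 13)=-459567 / 130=-3535.13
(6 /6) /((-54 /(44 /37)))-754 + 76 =-677344 /999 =-678.02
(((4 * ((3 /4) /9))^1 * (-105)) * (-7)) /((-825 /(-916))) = 44884 /165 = 272.02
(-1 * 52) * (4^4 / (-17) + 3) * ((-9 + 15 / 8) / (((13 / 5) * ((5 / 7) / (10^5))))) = -4089750000 / 17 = -240573529.41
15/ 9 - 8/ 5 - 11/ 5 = -32/ 15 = -2.13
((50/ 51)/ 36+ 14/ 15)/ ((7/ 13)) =57317/ 32130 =1.78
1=1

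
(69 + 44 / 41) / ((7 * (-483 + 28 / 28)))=-2873 / 138334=-0.02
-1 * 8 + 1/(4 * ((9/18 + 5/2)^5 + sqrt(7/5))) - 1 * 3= -12989257/1180952 - sqrt(35)/1180952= -11.00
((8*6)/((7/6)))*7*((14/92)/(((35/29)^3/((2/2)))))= 3512016/140875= 24.93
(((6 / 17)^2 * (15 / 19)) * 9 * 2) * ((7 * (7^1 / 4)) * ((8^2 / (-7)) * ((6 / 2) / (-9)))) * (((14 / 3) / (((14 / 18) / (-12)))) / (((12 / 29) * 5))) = -12628224 / 5491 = -2299.80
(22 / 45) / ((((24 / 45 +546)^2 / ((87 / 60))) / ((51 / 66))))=493 / 268828816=0.00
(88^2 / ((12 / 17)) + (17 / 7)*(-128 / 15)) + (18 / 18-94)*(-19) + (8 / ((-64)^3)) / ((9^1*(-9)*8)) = 9450955210787 / 743178240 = 12716.94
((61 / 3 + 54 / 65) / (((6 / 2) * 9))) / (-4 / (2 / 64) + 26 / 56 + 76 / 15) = -115556 / 18054387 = -0.01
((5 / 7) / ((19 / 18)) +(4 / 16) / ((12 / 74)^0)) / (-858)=-493 / 456456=-0.00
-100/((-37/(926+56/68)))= 1575600/629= 2504.93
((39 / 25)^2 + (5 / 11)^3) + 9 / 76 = 167282651 / 63222500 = 2.65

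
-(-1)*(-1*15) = -15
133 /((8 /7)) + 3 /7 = 6541 /56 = 116.80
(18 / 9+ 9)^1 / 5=11 / 5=2.20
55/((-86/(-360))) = 9900/43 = 230.23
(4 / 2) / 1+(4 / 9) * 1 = 22 / 9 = 2.44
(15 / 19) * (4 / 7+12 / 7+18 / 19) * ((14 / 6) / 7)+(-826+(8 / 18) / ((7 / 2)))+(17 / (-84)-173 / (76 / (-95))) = -13849909 / 22743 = -608.97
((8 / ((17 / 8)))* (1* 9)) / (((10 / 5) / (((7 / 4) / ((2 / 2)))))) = 504 / 17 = 29.65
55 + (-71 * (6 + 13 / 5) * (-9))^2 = 754986904 / 25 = 30199476.16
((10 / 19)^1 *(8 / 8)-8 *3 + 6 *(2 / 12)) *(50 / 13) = -21350 / 247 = -86.44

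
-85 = -85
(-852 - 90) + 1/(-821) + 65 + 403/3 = -1829191/2463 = -742.67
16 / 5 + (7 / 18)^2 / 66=342389 / 106920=3.20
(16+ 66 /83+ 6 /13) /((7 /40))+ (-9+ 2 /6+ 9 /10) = 2940593 /32370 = 90.84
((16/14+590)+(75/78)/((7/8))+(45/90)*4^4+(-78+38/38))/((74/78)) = 175605/259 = 678.01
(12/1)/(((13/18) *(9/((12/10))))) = 144/65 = 2.22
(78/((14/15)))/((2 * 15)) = 39/14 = 2.79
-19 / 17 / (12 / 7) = -133 / 204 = -0.65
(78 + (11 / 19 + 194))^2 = 26822041 / 361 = 74299.28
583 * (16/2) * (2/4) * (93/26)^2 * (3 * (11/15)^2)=203375469/4225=48136.21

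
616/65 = 9.48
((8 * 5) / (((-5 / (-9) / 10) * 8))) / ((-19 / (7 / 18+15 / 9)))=-185 / 19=-9.74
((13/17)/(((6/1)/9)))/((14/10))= 195/238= 0.82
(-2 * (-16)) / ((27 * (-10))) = -16 / 135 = -0.12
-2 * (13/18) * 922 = -1331.78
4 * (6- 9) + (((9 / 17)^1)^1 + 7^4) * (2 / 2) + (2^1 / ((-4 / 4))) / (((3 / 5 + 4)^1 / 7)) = 933116 / 391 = 2386.49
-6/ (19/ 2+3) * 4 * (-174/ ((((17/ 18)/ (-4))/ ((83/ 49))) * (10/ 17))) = -24955776/ 6125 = -4074.41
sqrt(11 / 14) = sqrt(154) / 14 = 0.89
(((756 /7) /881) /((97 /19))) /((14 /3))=3078 /598199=0.01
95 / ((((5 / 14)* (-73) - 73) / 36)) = -2520 / 73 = -34.52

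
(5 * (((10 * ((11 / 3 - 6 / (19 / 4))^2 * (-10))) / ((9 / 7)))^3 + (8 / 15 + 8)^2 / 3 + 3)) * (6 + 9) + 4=-56696650268826998289265 / 8334036681507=-6803023844.93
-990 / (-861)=330 / 287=1.15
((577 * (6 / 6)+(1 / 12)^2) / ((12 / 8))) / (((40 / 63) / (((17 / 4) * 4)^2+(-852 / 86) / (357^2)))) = 43865682529811 / 250528320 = 175092.71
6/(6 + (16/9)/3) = 81/89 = 0.91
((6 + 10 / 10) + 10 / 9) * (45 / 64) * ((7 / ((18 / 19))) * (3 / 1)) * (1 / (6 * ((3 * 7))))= 6935 / 6912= 1.00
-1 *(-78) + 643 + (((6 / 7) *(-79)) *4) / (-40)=25472 / 35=727.77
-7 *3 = -21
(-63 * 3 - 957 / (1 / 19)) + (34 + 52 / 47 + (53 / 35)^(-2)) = -2420834131 / 132023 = -18336.46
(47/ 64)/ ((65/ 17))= 799/ 4160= 0.19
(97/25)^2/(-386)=-9409/241250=-0.04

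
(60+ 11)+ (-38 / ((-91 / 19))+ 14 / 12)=43735 / 546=80.10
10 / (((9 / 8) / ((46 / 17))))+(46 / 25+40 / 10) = 114338 / 3825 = 29.89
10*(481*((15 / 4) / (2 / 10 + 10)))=1768.38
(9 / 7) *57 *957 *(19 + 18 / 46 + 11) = 343167759 / 161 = 2131476.76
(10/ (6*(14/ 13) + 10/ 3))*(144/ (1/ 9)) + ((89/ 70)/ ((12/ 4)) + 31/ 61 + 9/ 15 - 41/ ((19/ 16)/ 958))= -295209853231/ 9297498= -31751.54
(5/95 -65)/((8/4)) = -617/19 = -32.47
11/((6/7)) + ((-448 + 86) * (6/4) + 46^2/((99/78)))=75041/66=1136.98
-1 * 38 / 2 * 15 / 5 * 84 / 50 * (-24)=57456 / 25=2298.24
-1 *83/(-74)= 83/74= 1.12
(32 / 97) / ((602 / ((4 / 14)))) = 32 / 204379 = 0.00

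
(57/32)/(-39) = -19/416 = -0.05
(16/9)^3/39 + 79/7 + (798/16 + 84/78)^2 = 431760117781/165582144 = 2607.53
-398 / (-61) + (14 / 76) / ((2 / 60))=12.05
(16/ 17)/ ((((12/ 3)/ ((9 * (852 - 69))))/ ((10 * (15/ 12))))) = 352350/ 17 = 20726.47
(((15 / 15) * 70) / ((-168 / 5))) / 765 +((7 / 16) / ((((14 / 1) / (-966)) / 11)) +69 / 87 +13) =-67784323 / 212976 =-318.27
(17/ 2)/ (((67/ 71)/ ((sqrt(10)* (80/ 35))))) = 9656* sqrt(10)/ 469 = 65.11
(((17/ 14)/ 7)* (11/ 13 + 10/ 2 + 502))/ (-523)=-56117/ 333151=-0.17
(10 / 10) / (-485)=-1 / 485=-0.00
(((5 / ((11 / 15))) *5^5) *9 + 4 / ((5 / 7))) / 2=10547183 / 110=95883.48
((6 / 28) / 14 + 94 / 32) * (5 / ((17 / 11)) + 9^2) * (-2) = -414385 / 833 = -497.46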